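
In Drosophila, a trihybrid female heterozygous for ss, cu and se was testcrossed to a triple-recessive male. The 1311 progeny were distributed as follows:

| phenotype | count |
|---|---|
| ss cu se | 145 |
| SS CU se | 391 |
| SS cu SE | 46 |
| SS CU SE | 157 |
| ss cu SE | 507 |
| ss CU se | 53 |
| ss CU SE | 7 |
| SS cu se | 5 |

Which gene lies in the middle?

The two most frequent reciprocal classes, SS CU se and ss cu SE, are the parental types, so the F1 was SS CU se / ss cu SE.
The two rarest classes, SS cu se and ss CU SE, are the double crossovers. Comparing them with the parentals, only the cu allele has switched, so cu is the middle locus and the order is ss – cu – se.

cu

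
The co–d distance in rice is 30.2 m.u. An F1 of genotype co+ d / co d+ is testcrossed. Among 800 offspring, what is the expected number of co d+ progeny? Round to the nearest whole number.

A map distance of 30.2 m.u. corresponds to a recombination frequency of 0.302.
The F1 is co+ d / co d+, so co d+ is a parental gamete class with expected frequency (1 − r)/2 = 0.698/2 = 0.3490.
Expected number = 0.3490 × 800 = 279.20 ≈ 279.

279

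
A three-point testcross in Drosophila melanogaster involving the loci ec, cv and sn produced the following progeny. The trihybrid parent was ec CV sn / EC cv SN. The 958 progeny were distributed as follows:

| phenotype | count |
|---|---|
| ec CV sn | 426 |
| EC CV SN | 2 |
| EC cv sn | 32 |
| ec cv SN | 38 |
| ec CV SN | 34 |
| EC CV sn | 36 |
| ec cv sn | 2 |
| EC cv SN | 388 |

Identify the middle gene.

The two rarest classes, ec cv sn and EC CV SN, are the double crossovers. Comparing them with the parentals, only the cv allele has switched, so cv is the middle locus and the order is sn – cv – ec.

cv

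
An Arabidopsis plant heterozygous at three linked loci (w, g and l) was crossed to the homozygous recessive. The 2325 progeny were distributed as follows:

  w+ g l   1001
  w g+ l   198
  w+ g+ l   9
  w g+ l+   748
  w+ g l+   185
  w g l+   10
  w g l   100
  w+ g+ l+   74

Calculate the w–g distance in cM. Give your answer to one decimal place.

8.3 cM

The two most frequent reciprocal classes, w g+ l+ and w+ g l, are the parental types, so the F1 was w g+ l+ / w+ g l.
The two rarest classes, w g l+ and w+ g+ l, are the double crossovers. Comparing them with the parentals, only the g allele has switched, so g is the middle locus and the order is l – g – w.
Crossovers in the g–w interval produce the single-crossover classes w+ g+ l+ and w g l (74 + 100 = 174) plus the double crossovers (19).
RF(g–w) = (174 + 19) / 2325 = 193/2325 = 0.0830 → 8.3 cM.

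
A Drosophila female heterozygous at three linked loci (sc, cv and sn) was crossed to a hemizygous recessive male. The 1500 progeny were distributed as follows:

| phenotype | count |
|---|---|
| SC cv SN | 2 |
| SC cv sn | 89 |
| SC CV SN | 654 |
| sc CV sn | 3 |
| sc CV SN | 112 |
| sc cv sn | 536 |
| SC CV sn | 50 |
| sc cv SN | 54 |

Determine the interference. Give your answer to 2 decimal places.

0.67

The two most frequent reciprocal classes, SC CV SN and sc cv sn, are the parental types, so the F1 was SC CV SN / sc cv sn.
The two rarest classes, SC cv SN and sc CV sn, are the double crossovers. Comparing them with the parentals, only the cv allele has switched, so cv is the middle locus and the order is sn – cv – sc.
sn–cv: (104 + 5)/1500 = 0.0727; cv–sc: (201 + 5)/1500 = 0.1373.
Expected DCO frequency = 0.0727 × 0.1373 ≈ 0.00998; observed = 5/1500 ≈ 0.00333.
Coefficient of coincidence = 0.00333/0.00998 ≈ 0.33; interference = 1 − 0.33 = 0.67.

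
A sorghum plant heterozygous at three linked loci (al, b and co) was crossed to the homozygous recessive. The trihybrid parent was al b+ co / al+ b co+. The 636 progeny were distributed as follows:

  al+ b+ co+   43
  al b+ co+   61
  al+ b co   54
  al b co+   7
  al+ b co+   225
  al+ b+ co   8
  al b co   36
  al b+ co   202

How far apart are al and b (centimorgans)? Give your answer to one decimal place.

The two rarest classes, al+ b+ co and al b co+, are the double crossovers. Comparing them with the parentals, only the al allele has switched, so al is the middle locus and the order is b – al – co.
Crossovers in the b–al interval produce the single-crossover classes al b co and al+ b+ co+ (36 + 43 = 79) plus the double crossovers (15).
RF(b–al) = (79 + 15) / 636 = 94/636 = 0.1478 → 14.8 centimorgans.

14.8 centimorgans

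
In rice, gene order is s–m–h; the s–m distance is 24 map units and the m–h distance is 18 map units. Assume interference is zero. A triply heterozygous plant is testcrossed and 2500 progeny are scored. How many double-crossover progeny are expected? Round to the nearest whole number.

Map distances give recombination frequencies of 0.240 and 0.180 for the two intervals.
With no interference, expected double-crossover frequency = 0.240 × 0.180 = 0.04320.
Expected number = 0.04320 × 2500 = 108.00 ≈ 108.

108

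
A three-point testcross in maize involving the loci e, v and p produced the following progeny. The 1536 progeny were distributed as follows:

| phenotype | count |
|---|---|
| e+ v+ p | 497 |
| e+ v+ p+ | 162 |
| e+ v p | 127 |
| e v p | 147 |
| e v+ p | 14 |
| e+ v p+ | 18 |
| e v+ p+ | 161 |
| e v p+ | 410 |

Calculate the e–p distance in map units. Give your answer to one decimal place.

The two most frequent reciprocal classes, e v p+ and e+ v+ p, are the parental types, so the F1 was e v p+ / e+ v+ p.
The two rarest classes, e+ v p+ and e v+ p, are the double crossovers. Comparing them with the parentals, only the e allele has switched, so e is the middle locus and the order is p – e – v.
Crossovers in the p–e interval produce the single-crossover classes e v p and e+ v+ p+ (147 + 162 = 309) plus the double crossovers (32).
RF(p–e) = (309 + 32) / 1536 = 341/1536 = 0.2220 → 22.2 map units.

22.2 map units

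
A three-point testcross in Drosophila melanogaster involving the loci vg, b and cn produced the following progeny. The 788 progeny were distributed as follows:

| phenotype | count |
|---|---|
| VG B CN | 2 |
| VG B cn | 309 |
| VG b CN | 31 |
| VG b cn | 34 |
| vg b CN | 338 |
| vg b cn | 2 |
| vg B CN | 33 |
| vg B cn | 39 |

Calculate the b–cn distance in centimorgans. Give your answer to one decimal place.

The two most frequent reciprocal classes, VG B cn and vg b CN, are the parental types, so the F1 was VG B cn / vg b CN.
The two rarest classes, VG B CN and vg b cn, are the double crossovers. Comparing them with the parentals, only the cn allele has switched, so cn is the middle locus and the order is b – cn – vg.
Crossovers in the b–cn interval produce the single-crossover classes VG b cn and vg B CN (34 + 33 = 67) plus the double crossovers (4).
RF(b–cn) = (67 + 4) / 788 = 71/788 = 0.0901 → 9.0 centimorgans.

9.0 centimorgans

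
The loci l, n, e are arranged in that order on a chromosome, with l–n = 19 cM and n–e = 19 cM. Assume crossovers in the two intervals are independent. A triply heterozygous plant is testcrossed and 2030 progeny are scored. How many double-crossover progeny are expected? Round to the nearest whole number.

Map distances give recombination frequencies of 0.190 and 0.190 for the two intervals.
With no interference, expected double-crossover frequency = 0.190 × 0.190 = 0.03610.
Expected number = 0.03610 × 2030 = 73.28 ≈ 73.

73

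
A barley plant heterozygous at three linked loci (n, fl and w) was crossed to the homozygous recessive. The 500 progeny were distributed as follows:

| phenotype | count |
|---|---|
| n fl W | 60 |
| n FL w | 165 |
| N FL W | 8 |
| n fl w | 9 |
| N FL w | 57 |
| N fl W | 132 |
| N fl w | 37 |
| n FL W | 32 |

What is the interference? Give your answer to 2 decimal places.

0.26

The two most frequent reciprocal classes, N fl W and n FL w, are the parental types, so the F1 was N fl W / n FL w.
The two rarest classes, N FL W and n fl w, are the double crossovers. Comparing them with the parentals, only the fl allele has switched, so fl is the middle locus and the order is n – fl – w.
n–fl: (117 + 17)/500 = 0.2680; fl–w: (69 + 17)/500 = 0.1720.
Expected DCO frequency = 0.2680 × 0.1720 ≈ 0.04610; observed = 17/500 ≈ 0.03400.
Coefficient of coincidence = 0.03400/0.04610 ≈ 0.74; interference = 1 − 0.74 = 0.26.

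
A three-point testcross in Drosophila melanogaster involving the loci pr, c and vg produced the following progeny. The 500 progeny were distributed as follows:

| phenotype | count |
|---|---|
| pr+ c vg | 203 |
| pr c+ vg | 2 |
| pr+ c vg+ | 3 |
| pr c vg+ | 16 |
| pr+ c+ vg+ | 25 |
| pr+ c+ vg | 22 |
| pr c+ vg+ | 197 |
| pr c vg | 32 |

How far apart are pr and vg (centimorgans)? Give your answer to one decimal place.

The two most frequent reciprocal classes, pr+ c vg and pr c+ vg+, are the parental types, so the F1 was pr+ c vg / pr c+ vg+.
The two rarest classes, pr+ c vg+ and pr c+ vg, are the double crossovers. Comparing them with the parentals, only the vg allele has switched, so vg is the middle locus and the order is c – vg – pr.
Crossovers in the vg–pr interval produce the single-crossover classes pr c vg and pr+ c+ vg+ (32 + 25 = 57) plus the double crossovers (5).
RF(vg–pr) = (57 + 5) / 500 = 62/500 = 0.1240 → 12.4 centimorgans.

12.4 centimorgans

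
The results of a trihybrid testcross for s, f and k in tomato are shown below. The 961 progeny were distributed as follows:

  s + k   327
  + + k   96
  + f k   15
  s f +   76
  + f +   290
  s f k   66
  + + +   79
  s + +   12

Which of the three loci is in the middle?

k

The two most frequent reciprocal classes, s + k and + f +, are the parental types, so the F1 was s + k / + f +.
The two rarest classes, s + + and + f k, are the double crossovers. Comparing them with the parentals, only the k allele has switched, so k is the middle locus and the order is f – k – s.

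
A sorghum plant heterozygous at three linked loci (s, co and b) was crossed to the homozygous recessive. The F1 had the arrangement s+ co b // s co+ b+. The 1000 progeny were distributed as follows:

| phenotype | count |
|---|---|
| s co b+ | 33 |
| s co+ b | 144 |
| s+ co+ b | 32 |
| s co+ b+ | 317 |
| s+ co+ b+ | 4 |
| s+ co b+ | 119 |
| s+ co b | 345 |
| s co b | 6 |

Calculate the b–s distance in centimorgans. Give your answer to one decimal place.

The two rarest classes, s co b and s+ co+ b+, are the double crossovers. Comparing them with the parentals, only the s allele has switched, so s is the middle locus and the order is b – s – co.
Crossovers in the b–s interval produce the single-crossover classes s+ co b+ and s co+ b (119 + 144 = 263) plus the double crossovers (10).
RF(b–s) = (263 + 10) / 1000 = 273/1000 = 0.2730 → 27.3 centimorgans.

27.3 centimorgans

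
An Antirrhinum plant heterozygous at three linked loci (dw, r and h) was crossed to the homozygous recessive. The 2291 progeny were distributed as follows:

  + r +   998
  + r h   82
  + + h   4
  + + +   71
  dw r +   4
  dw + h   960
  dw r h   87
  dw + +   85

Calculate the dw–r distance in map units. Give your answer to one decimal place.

7.2 map units

The two most frequent reciprocal classes, dw + h and + r +, are the parental types, so the F1 was dw + h / + r +.
The two rarest classes, + + h and dw r +, are the double crossovers. Comparing them with the parentals, only the dw allele has switched, so dw is the middle locus and the order is r – dw – h.
Crossovers in the r–dw interval produce the single-crossover classes dw r h and + + + (87 + 71 = 158) plus the double crossovers (8).
RF(r–dw) = (158 + 8) / 2291 = 166/2291 = 0.0725 → 7.2 map units.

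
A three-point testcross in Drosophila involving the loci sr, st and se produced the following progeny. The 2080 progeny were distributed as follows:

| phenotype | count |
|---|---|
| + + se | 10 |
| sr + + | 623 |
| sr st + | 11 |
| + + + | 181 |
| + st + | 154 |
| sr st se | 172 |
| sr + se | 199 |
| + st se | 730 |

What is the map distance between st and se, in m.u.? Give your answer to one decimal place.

The two most frequent reciprocal classes, + st se and sr + +, are the parental types, so the F1 was + st se / sr + +.
The two rarest classes, + + se and sr st +, are the double crossovers. Comparing them with the parentals, only the st allele has switched, so st is the middle locus and the order is se – st – sr.
Crossovers in the se–st interval produce the single-crossover classes + st + and sr + se (154 + 199 = 353) plus the double crossovers (21).
RF(se–st) = (353 + 21) / 2080 = 374/2080 = 0.1798 → 18.0 m.u.

18.0 m.u.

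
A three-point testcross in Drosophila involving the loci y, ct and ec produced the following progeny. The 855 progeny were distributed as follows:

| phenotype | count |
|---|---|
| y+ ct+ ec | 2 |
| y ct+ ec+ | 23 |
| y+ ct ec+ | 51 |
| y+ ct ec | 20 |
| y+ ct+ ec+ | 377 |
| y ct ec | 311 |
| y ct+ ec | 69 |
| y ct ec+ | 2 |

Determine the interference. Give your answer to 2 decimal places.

The two most frequent reciprocal classes, y+ ct+ ec+ and y ct ec, are the parental types, so the F1 was y+ ct+ ec+ / y ct ec.
The two rarest classes, y+ ct+ ec and y ct ec+, are the double crossovers. Comparing them with the parentals, only the ec allele has switched, so ec is the middle locus and the order is y – ec – ct.
y–ec: (43 + 4)/855 = 0.0550; ec–ct: (120 + 4)/855 = 0.1450.
Expected DCO frequency = 0.0550 × 0.1450 ≈ 0.00797; observed = 4/855 ≈ 0.00468.
Coefficient of coincidence = 0.00468/0.00797 ≈ 0.59; interference = 1 − 0.59 = 0.41.

0.41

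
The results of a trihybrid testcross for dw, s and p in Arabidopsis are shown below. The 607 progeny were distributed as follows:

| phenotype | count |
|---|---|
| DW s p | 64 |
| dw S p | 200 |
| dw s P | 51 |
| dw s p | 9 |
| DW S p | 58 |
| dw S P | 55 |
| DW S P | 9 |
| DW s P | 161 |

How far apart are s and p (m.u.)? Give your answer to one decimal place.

22.6 m.u.

The two most frequent reciprocal classes, DW s P and dw S p, are the parental types, so the F1 was DW s P / dw S p.
The two rarest classes, DW S P and dw s p, are the double crossovers. Comparing them with the parentals, only the s allele has switched, so s is the middle locus and the order is dw – s – p.
Crossovers in the s–p interval produce the single-crossover classes DW s p and dw S P (64 + 55 = 119) plus the double crossovers (18).
RF(s–p) = (119 + 18) / 607 = 137/607 = 0.2257 → 22.6 m.u.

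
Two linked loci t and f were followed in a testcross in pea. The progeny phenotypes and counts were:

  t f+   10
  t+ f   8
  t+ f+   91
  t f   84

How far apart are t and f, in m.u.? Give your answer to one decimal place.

9.3 m.u.

The two most frequent classes, t+ f+ (91) and t f (84), are the parental types, so the F1 was t+ f+ / t f.
The recombinant classes are t+ f and t f+: 8 + 10 = 18.
Recombination frequency = 18/193 = 0.0933 ≈ 9.3%, i.e. 9.3 m.u.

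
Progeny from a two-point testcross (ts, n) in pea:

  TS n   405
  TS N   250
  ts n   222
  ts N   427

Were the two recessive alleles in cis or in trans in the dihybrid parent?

trans

The two most frequent classes are TS n (405) and ts N (427); these are the parental (non-recombinant) types.
So the F1 carried TS n on one chromosome and ts N on the other — the recessive alleles are on opposite chromosomes (trans / repulsion).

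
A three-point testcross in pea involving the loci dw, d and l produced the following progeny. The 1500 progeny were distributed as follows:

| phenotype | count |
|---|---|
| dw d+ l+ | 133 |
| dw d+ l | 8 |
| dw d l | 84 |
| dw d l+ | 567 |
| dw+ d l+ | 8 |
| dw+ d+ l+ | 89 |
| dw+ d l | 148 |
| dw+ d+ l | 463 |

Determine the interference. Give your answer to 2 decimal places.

The two most frequent reciprocal classes, dw+ d+ l and dw d l+, are the parental types, so the F1 was dw+ d+ l / dw d l+.
The two rarest classes, dw d+ l and dw+ d l+, are the double crossovers. Comparing them with the parentals, only the dw allele has switched, so dw is the middle locus and the order is d – dw – l.
d–dw: (281 + 16)/1500 = 0.1980; dw–l: (173 + 16)/1500 = 0.1260.
Expected DCO frequency = 0.1980 × 0.1260 ≈ 0.02495; observed = 16/1500 ≈ 0.01067.
Coefficient of coincidence = 0.01067/0.02495 ≈ 0.43; interference = 1 − 0.43 = 0.57.

0.57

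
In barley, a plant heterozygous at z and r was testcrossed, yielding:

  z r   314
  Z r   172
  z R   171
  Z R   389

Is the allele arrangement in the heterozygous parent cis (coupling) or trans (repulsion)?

The two most frequent classes are Z R (389) and z r (314); these are the parental (non-recombinant) types.
So the F1 carried Z R on one chromosome and z r on the other — the recessive alleles are on the same chromosome (cis / coupling).

cis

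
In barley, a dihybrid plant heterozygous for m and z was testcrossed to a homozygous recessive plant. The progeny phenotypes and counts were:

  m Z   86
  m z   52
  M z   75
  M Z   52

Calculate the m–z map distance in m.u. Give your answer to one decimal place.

39.2 m.u.

The two most frequent classes, M z (75) and m Z (86), are the parental types, so the F1 was M z / m Z.
The recombinant classes are M Z and m z: 52 + 52 = 104.
Recombination frequency = 104/265 = 0.3925 ≈ 39.2%, i.e. 39.2 m.u.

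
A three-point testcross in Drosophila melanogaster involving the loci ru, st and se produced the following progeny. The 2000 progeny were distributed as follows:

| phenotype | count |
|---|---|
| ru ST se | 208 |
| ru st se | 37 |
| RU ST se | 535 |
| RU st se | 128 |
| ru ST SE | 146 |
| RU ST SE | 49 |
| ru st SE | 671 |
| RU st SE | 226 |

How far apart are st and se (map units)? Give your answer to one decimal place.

18.0 map units

The two most frequent reciprocal classes, RU ST se and ru st SE, are the parental types, so the F1 was RU ST se / ru st SE.
The two rarest classes, RU ST SE and ru st se, are the double crossovers. Comparing them with the parentals, only the se allele has switched, so se is the middle locus and the order is ru – se – st.
Crossovers in the se–st interval produce the single-crossover classes RU st se and ru ST SE (128 + 146 = 274) plus the double crossovers (86).
RF(se–st) = (274 + 86) / 2000 = 360/2000 = 0.1800 → 18.0 map units.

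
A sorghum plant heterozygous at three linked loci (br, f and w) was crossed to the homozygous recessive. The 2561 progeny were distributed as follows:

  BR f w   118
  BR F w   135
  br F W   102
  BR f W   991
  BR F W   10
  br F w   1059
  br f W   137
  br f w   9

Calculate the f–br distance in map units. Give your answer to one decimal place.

11.4 map units

The two most frequent reciprocal classes, br F w and BR f W, are the parental types, so the F1 was br F w / BR f W.
The two rarest classes, br f w and BR F W, are the double crossovers. Comparing them with the parentals, only the f allele has switched, so f is the middle locus and the order is w – f – br.
Crossovers in the f–br interval produce the single-crossover classes BR F w and br f W (135 + 137 = 272) plus the double crossovers (19).
RF(f–br) = (272 + 19) / 2561 = 291/2561 = 0.1136 → 11.4 map units.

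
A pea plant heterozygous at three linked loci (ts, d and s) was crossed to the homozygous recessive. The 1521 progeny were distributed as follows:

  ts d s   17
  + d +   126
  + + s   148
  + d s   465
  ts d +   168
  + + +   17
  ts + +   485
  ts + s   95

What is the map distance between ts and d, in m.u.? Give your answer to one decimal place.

23.0 m.u.

The two most frequent reciprocal classes, + d s and ts + +, are the parental types, so the F1 was + d s / ts + +.
The two rarest classes, ts d s and + + +, are the double crossovers. Comparing them with the parentals, only the ts allele has switched, so ts is the middle locus and the order is s – ts – d.
Crossovers in the ts–d interval produce the single-crossover classes + + s and ts d + (148 + 168 = 316) plus the double crossovers (34).
RF(ts–d) = (316 + 34) / 1521 = 350/1521 = 0.2301 → 23.0 m.u.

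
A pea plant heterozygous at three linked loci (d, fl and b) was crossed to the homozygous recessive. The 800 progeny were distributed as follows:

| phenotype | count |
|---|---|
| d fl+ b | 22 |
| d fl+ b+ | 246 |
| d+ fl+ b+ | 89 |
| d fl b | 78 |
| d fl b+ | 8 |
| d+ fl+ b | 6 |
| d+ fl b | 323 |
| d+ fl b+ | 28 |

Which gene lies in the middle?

fl

The two most frequent reciprocal classes, d fl+ b+ and d+ fl b, are the parental types, so the F1 was d fl+ b+ / d+ fl b.
The two rarest classes, d fl b+ and d+ fl+ b, are the double crossovers. Comparing them with the parentals, only the fl allele has switched, so fl is the middle locus and the order is b – fl – d.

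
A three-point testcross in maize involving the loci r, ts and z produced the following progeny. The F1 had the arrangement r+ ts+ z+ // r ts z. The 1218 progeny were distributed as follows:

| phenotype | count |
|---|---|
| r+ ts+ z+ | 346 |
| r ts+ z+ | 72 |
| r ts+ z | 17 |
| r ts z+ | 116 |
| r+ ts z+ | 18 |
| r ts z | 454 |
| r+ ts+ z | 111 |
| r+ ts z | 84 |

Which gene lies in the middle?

ts

The two rarest classes, r+ ts z+ and r ts+ z, are the double crossovers. Comparing them with the parentals, only the ts allele has switched, so ts is the middle locus and the order is r – ts – z.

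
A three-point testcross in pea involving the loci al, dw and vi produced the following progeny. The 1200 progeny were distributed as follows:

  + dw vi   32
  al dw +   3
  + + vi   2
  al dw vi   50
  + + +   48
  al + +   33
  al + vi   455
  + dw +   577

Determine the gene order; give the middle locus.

The two most frequent reciprocal classes, + dw + and al + vi, are the parental types, so the F1 was + dw + / al + vi.
The two rarest classes, al dw + and + + vi, are the double crossovers. Comparing them with the parentals, only the al allele has switched, so al is the middle locus and the order is vi – al – dw.

al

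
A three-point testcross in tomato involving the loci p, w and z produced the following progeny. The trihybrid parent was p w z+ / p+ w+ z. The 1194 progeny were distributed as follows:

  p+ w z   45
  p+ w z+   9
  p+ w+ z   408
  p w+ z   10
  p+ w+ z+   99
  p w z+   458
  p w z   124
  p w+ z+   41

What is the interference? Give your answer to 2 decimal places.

0.11

The two rarest classes, p+ w z+ and p w+ z, are the double crossovers. Comparing them with the parentals, only the p allele has switched, so p is the middle locus and the order is w – p – z.
w–p: (86 + 19)/1194 = 0.0879; p–z: (223 + 19)/1194 = 0.2027.
Expected DCO frequency = 0.0879 × 0.2027 ≈ 0.01782; observed = 19/1194 ≈ 0.01591.
Coefficient of coincidence = 0.01591/0.01782 ≈ 0.89; interference = 1 − 0.89 = 0.11.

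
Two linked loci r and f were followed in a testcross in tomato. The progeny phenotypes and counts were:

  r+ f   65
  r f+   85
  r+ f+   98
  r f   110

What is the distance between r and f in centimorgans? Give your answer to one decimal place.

41.9 centimorgans

The two most frequent classes, r+ f+ (98) and r f (110), are the parental types, so the F1 was r+ f+ / r f.
The recombinant classes are r+ f and r f+: 65 + 85 = 150.
Recombination frequency = 150/358 = 0.4190 ≈ 41.9%, i.e. 41.9 centimorgans.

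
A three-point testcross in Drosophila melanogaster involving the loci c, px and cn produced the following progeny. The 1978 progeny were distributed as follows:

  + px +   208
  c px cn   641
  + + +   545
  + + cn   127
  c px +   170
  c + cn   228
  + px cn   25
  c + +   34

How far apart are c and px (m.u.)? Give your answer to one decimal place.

The two most frequent reciprocal classes, c px cn and + + +, are the parental types, so the F1 was c px cn / + + +.
The two rarest classes, + px cn and c + +, are the double crossovers. Comparing them with the parentals, only the c allele has switched, so c is the middle locus and the order is px – c – cn.
Crossovers in the px–c interval produce the single-crossover classes c + cn and + px + (228 + 208 = 436) plus the double crossovers (59).
RF(px–c) = (436 + 59) / 1978 = 495/1978 = 0.2503 → 25.0 m.u.

25.0 m.u.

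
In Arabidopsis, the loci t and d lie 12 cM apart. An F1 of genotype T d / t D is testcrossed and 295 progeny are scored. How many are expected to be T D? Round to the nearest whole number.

18

A map distance of 12 cM corresponds to a recombination frequency of 0.120.
The F1 is T d / t D, so T D is a recombinant gamete class with expected frequency r/2 = 0.120/2 = 0.0600.
Expected number = 0.0600 × 295 = 17.70 ≈ 18.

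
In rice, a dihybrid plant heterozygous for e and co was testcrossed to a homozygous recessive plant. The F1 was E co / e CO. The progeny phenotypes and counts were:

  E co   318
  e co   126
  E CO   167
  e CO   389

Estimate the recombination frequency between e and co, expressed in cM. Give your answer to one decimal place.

The recombinant classes are E CO and e co: 167 + 126 = 293.
Recombination frequency = 293/1000 = 0.2930 ≈ 29.3%, i.e. 29.3 cM.

29.3 cM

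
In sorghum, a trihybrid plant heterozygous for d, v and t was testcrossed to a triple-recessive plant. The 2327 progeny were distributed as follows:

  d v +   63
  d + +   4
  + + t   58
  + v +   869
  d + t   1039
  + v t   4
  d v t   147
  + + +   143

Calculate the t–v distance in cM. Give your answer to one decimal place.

The two most frequent reciprocal classes, d + t and + v +, are the parental types, so the F1 was d + t / + v +.
The two rarest classes, d + + and + v t, are the double crossovers. Comparing them with the parentals, only the t allele has switched, so t is the middle locus and the order is v – t – d.
Crossovers in the v–t interval produce the single-crossover classes d v t and + + + (147 + 143 = 290) plus the double crossovers (8).
RF(v–t) = (290 + 8) / 2327 = 298/2327 = 0.1281 → 12.8 cM.

12.8 cM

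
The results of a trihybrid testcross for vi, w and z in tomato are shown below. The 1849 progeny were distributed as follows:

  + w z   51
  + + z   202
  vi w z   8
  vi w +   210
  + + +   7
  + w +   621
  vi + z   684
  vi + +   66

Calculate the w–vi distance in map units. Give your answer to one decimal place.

The two most frequent reciprocal classes, vi + z and + w +, are the parental types, so the F1 was vi + z / + w +.
The two rarest classes, vi w z and + + +, are the double crossovers. Comparing them with the parentals, only the w allele has switched, so w is the middle locus and the order is z – w – vi.
Crossovers in the w–vi interval produce the single-crossover classes + + z and vi w + (202 + 210 = 412) plus the double crossovers (15).
RF(w–vi) = (412 + 15) / 1849 = 427/1849 = 0.2309 → 23.1 map units.

23.1 map units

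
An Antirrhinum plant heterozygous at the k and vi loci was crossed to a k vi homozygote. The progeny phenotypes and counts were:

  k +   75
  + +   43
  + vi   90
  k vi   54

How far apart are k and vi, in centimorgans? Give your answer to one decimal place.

The two most frequent classes, + vi (90) and k + (75), are the parental types, so the F1 was + vi / k +.
The recombinant classes are + + and k vi: 43 + 54 = 97.
Recombination frequency = 97/262 = 0.3702 ≈ 37.0%, i.e. 37.0 centimorgans.

37.0 centimorgans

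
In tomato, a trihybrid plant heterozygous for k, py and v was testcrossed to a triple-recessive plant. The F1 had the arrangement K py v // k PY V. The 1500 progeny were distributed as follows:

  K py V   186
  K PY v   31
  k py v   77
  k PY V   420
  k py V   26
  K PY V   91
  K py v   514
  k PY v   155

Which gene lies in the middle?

py

The two rarest classes, K PY v and k py V, are the double crossovers. Comparing them with the parentals, only the py allele has switched, so py is the middle locus and the order is k – py – v.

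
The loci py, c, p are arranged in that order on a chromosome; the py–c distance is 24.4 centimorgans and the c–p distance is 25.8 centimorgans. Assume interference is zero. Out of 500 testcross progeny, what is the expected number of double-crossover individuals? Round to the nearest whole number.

31

Map distances give recombination frequencies of 0.244 and 0.258 for the two intervals.
With no interference, expected double-crossover frequency = 0.244 × 0.258 = 0.06295.
Expected number = 0.06295 × 500 = 31.48 ≈ 31.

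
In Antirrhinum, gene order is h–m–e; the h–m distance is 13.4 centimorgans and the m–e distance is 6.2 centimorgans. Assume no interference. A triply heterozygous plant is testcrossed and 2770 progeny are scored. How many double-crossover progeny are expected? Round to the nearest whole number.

23

Map distances give recombination frequencies of 0.134 and 0.062 for the two intervals.
With no interference, expected double-crossover frequency = 0.134 × 0.062 = 0.00831.
Expected number = 0.00831 × 2770 = 23.01 ≈ 23.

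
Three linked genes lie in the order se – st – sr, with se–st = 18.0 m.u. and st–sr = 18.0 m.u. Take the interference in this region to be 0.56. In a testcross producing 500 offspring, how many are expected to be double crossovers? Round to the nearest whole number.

7

Map distances give recombination frequencies of 0.180 and 0.180 for the two intervals.
With interference 0.56 (so coincidence = 0.44), expected double-crossover frequency = 0.180 × 0.180 × 0.44 = 0.01426.
Expected number = 0.01426 × 500 = 7.13 ≈ 7.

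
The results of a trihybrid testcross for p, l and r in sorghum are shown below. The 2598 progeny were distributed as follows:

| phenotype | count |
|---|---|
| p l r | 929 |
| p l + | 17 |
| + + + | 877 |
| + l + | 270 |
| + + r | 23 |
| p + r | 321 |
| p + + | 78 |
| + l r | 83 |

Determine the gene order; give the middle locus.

The two most frequent reciprocal classes, + + + and p l r, are the parental types, so the F1 was + + + / p l r.
The two rarest classes, + + r and p l +, are the double crossovers. Comparing them with the parentals, only the r allele has switched, so r is the middle locus and the order is p – r – l.

r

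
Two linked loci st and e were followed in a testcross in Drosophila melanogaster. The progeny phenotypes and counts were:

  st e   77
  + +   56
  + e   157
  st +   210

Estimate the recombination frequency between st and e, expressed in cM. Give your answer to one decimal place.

26.6 cM

The two most frequent classes, + e (157) and st + (210), are the parental types, so the F1 was + e / st +.
The recombinant classes are + + and st e: 56 + 77 = 133.
Recombination frequency = 133/500 = 0.2660 ≈ 26.6%, i.e. 26.6 cM.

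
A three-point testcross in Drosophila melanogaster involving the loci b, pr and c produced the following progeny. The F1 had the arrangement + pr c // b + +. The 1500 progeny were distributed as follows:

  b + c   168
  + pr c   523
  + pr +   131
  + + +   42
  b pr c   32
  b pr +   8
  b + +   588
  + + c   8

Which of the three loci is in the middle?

pr

The two rarest classes, + + c and b pr +, are the double crossovers. Comparing them with the parentals, only the pr allele has switched, so pr is the middle locus and the order is c – pr – b.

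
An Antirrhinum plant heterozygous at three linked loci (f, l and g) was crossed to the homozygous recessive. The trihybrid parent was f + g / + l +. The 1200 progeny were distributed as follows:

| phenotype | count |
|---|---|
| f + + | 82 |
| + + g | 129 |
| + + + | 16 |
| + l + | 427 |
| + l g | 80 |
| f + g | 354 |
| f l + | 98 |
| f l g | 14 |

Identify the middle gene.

The two rarest classes, f l g and + + +, are the double crossovers. Comparing them with the parentals, only the l allele has switched, so l is the middle locus and the order is g – l – f.

l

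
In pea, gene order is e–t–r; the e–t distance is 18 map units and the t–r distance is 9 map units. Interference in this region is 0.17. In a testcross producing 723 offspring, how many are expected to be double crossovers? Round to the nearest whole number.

10

Map distances give recombination frequencies of 0.180 and 0.090 for the two intervals.
With interference 0.17 (so coincidence = 0.83), expected double-crossover frequency = 0.180 × 0.090 × 0.83 = 0.01345.
Expected number = 0.01345 × 723 = 9.72 ≈ 10.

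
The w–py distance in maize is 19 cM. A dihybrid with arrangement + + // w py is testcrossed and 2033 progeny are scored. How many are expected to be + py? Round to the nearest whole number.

A map distance of 19 cM corresponds to a recombination frequency of 0.190.
The F1 is + + / w py, so + py is a recombinant gamete class with expected frequency r/2 = 0.190/2 = 0.0950.
Expected number = 0.0950 × 2033 = 193.13 ≈ 193.

193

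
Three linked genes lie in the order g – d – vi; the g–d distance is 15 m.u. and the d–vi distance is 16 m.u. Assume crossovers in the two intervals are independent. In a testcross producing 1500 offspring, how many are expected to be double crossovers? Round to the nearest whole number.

Map distances give recombination frequencies of 0.150 and 0.160 for the two intervals.
With no interference, expected double-crossover frequency = 0.150 × 0.160 = 0.02400.
Expected number = 0.02400 × 1500 = 36.00 ≈ 36.

36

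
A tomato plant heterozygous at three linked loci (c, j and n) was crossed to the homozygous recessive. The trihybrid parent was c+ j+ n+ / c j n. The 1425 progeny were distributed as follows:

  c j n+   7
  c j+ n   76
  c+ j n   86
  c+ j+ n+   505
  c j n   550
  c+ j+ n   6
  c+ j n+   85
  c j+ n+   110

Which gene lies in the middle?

The two rarest classes, c+ j+ n and c j n+, are the double crossovers. Comparing them with the parentals, only the n allele has switched, so n is the middle locus and the order is j – n – c.

n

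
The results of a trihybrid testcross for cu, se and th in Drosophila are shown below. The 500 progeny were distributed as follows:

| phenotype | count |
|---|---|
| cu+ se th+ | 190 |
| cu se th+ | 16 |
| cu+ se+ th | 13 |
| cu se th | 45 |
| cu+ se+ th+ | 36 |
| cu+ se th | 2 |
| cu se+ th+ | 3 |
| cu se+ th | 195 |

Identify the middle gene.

th

The two most frequent reciprocal classes, cu+ se th+ and cu se+ th, are the parental types, so the F1 was cu+ se th+ / cu se+ th.
The two rarest classes, cu+ se th and cu se+ th+, are the double crossovers. Comparing them with the parentals, only the th allele has switched, so th is the middle locus and the order is se – th – cu.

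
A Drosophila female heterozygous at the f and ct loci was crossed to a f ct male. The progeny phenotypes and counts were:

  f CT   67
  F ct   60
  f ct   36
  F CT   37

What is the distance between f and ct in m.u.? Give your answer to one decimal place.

The two most frequent classes, F ct (60) and f CT (67), are the parental types, so the F1 was F ct / f CT.
The recombinant classes are F CT and f ct: 37 + 36 = 73.
Recombination frequency = 73/200 = 0.3650 ≈ 36.5%, i.e. 36.5 m.u.

36.5 m.u.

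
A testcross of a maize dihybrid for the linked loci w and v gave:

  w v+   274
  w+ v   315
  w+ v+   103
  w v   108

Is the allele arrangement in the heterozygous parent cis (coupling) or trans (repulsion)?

trans

The two most frequent classes are w+ v (315) and w v+ (274); these are the parental (non-recombinant) types.
So the F1 carried w+ v on one chromosome and w v+ on the other — the recessive alleles are on opposite chromosomes (trans / repulsion).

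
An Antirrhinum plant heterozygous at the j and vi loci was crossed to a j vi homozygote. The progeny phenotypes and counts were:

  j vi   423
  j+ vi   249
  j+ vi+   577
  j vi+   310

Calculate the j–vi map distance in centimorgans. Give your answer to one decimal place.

35.9 centimorgans

The two most frequent classes, j+ vi+ (577) and j vi (423), are the parental types, so the F1 was j+ vi+ / j vi.
The recombinant classes are j+ vi and j vi+: 249 + 310 = 559.
Recombination frequency = 559/1559 = 0.3586 ≈ 35.9%, i.e. 35.9 centimorgans.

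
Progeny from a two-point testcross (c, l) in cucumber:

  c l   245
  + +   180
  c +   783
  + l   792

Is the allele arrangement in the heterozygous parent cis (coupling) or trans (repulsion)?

The two most frequent classes are + l (792) and c + (783); these are the parental (non-recombinant) types.
So the F1 carried + l on one chromosome and c + on the other — the recessive alleles are on opposite chromosomes (trans / repulsion).

trans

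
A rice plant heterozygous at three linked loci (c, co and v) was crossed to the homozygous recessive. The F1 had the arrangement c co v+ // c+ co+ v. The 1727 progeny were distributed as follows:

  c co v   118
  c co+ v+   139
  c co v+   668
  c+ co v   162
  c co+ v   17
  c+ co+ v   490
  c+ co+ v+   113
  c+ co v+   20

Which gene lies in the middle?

The two rarest classes, c+ co v+ and c co+ v, are the double crossovers. Comparing them with the parentals, only the c allele has switched, so c is the middle locus and the order is co – c – v.

c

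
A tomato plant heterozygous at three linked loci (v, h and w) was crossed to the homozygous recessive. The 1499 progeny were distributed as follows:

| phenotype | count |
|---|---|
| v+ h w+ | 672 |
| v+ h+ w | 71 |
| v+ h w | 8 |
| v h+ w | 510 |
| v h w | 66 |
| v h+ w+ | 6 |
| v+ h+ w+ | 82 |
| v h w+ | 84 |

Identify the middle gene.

w

The two most frequent reciprocal classes, v+ h w+ and v h+ w, are the parental types, so the F1 was v+ h w+ / v h+ w.
The two rarest classes, v+ h w and v h+ w+, are the double crossovers. Comparing them with the parentals, only the w allele has switched, so w is the middle locus and the order is h – w – v.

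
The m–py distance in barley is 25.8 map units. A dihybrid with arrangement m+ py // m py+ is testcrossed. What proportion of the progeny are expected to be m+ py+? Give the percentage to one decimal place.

A map distance of 25.8 map units corresponds to a recombination frequency of 0.258.
The F1 is m+ py / m py+, so m+ py+ is a recombinant gamete class with expected frequency r/2 = 0.258/2 = 0.1290.
That is 0.1290 = 12.9% of the progeny.

12.9%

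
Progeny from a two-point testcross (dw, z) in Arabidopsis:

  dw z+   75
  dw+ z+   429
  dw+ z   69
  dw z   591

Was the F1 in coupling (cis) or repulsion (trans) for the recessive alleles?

The two most frequent classes are dw+ z+ (429) and dw z (591); these are the parental (non-recombinant) types.
So the F1 carried dw+ z+ on one chromosome and dw z on the other — the recessive alleles are on the same chromosome (cis / coupling).

cis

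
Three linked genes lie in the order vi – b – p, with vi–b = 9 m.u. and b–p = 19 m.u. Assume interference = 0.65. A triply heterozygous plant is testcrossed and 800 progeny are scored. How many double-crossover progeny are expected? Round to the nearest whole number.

Map distances give recombination frequencies of 0.090 and 0.190 for the two intervals.
With interference 0.65 (so coincidence = 0.35), expected double-crossover frequency = 0.090 × 0.190 × 0.35 = 0.00598.
Expected number = 0.00598 × 800 = 4.79 ≈ 5.

5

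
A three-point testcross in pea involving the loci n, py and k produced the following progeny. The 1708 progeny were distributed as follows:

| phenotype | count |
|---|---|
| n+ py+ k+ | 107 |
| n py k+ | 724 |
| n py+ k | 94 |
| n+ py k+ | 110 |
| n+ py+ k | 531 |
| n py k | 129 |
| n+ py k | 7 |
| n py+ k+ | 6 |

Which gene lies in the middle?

py

The two most frequent reciprocal classes, n py k+ and n+ py+ k, are the parental types, so the F1 was n py k+ / n+ py+ k.
The two rarest classes, n py+ k+ and n+ py k, are the double crossovers. Comparing them with the parentals, only the py allele has switched, so py is the middle locus and the order is k – py – n.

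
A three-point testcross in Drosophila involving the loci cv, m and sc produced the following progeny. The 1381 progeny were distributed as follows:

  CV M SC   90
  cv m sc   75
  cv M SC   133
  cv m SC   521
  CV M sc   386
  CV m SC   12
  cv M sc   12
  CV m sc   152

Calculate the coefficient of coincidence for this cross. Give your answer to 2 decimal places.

The two most frequent reciprocal classes, cv m SC and CV M sc, are the parental types, so the F1 was cv m SC / CV M sc.
The two rarest classes, CV m SC and cv M sc, are the double crossovers. Comparing them with the parentals, only the cv allele has switched, so cv is the middle locus and the order is sc – cv – m.
sc–cv: (165 + 24)/1381 = 0.1369; cv–m: (285 + 24)/1381 = 0.2238.
Expected DCO frequency = 0.1369 × 0.2238 ≈ 0.03064; observed = 24/1381 ≈ 0.01738.
Coefficient of coincidence = 0.01738/0.03064 ≈ 0.57.

0.57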